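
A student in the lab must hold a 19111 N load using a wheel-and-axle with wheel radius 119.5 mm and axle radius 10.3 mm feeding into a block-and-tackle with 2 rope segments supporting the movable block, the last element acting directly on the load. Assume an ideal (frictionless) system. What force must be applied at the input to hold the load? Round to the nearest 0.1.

823.6 N

Wheel-and-axle MA = R/r = 119.5/10.3 = 11.602.
Block-and-tackle MA = number of supporting rope parts = 2.
Combined ideal MA = 11.602 × 2 = 23.204.
Effort = load / MA = 19111 / 23.204 = 823.61 N.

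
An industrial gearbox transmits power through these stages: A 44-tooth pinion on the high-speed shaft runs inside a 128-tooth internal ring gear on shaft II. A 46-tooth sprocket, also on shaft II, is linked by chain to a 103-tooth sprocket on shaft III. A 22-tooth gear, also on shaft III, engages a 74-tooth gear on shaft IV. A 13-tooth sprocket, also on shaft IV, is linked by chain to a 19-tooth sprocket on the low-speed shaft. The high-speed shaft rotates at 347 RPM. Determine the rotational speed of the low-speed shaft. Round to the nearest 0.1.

10.8 RPM

internal gear 128/44 = 2.9091 → 347/2.9091 = 119.28 RPM
chain 103/46 = 2.2391 → 119.28/2.2391 = 53.271 RPM
gear mesh 74/22 = 3.3636 → 53.271/3.3636 = 15.837 RPM
chain 19/13 = 1.4615 → 15.837/1.4615 = 10.836 RPM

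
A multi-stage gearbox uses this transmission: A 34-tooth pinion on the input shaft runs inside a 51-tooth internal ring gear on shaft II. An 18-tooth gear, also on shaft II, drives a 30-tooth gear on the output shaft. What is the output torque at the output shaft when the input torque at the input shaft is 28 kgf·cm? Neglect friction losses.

70 kgf·cm

internal gear 51/34 = 1.5 → τ = 28·1.5 = 42 kgf·cm
gear mesh 30/18 = 1.6667 → τ = 42·1.6667 = 70 kgf·cm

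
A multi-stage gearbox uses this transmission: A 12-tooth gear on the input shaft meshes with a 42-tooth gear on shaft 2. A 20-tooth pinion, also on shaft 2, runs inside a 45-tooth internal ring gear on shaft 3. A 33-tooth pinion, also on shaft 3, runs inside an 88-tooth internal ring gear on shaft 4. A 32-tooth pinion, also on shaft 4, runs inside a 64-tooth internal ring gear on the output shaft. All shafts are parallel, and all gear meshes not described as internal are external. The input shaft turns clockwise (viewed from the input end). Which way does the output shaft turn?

anticlockwise

the input shaft → shaft 2: external mesh, 1 reversal → CCW.
shaft 2 → shaft 3: internal mesh, same direction → CCW.
shaft 3 → shaft 4: internal mesh, same direction → CCW.
shaft 4 → the output shaft: internal mesh, same direction → CCW.
1 reversal in total — an odd number — so the output shaft turns opposite to the input shaft.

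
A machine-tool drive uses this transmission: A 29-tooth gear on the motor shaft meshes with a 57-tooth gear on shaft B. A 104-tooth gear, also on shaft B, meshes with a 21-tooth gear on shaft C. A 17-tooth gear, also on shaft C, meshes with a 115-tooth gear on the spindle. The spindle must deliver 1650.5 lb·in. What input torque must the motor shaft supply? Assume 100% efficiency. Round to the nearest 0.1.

614.8 lb·in

Overall ratio R = 1.9655 × 0.20192 × 6.7647 = 2.6848.
Input torque = output torque / R = 1650.5 / 2.6848 = 614.76 lb·in.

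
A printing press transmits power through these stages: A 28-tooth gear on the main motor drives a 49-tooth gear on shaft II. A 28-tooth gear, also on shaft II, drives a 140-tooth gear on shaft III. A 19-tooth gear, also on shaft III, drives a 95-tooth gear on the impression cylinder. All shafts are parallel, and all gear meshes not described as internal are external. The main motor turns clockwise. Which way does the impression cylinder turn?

counterclockwise

the main motor → shaft II: external mesh, 1 reversal → CCW.
shaft II → shaft III: external mesh, 1 reversal → CW.
shaft III → the impression cylinder: external mesh, 1 reversal → CCW.
3 reversals in total — an odd number — so the impression cylinder turns opposite to the main motor.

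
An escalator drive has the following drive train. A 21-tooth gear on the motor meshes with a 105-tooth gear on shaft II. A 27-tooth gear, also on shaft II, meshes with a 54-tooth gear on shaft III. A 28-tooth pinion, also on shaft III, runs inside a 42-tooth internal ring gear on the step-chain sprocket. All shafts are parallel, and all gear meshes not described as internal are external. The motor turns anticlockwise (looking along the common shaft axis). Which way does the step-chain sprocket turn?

the motor → shaft II: external mesh, 1 reversal → CW.
shaft II → shaft III: external mesh, 1 reversal → CCW.
shaft III → the step-chain sprocket: internal mesh, same direction → CCW.
2 reversals in total — an even number — so the step-chain sprocket turns the same way as the motor.

anticlockwise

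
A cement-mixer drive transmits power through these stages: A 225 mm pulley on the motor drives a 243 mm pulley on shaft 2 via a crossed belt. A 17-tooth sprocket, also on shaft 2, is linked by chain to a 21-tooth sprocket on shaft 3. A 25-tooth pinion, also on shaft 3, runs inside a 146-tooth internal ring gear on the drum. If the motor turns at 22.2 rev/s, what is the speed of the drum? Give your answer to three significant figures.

2.85 rev/s

the motor → shaft 2 (belt, 243/225): 22.2 ÷ 1.08 = 20.556 rev/s
shaft 2 → shaft 3 (chain, 21/17): 20.556 ÷ 1.2353 = 16.64 rev/s
shaft 3 → the drum (internal gear, 146/25): 16.64 ÷ 5.84 = 2.8494 rev/s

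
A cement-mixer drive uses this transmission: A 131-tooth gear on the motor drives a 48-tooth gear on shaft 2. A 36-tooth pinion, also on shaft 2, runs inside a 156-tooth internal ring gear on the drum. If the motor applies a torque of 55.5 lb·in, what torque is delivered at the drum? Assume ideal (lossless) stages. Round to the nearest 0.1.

gear mesh 48/131 = 0.36641 → τ = 55.5·0.36641 = 20.336 lb·in
internal gear 156/36 = 4.3333 → τ = 20.336·4.3333 = 88.122 lb·in

88.1 lb·in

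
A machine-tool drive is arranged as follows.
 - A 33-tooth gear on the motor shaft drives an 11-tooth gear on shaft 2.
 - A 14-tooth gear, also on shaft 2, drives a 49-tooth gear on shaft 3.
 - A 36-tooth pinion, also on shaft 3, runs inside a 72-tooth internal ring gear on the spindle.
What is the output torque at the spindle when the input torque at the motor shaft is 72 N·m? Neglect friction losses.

168 N·m

Gear mesh: ratio = 11/33 = 0.33333; torque at shaft 2 = 72 × 0.33333 = 24 N·m.
Gear mesh: ratio = 49/14 = 3.5; torque at shaft 3 = 24 × 3.5 = 84 N·m.
Internal gear: ratio = 72/36 = 2; torque at the spindle = 84 × 2 = 168 N·m.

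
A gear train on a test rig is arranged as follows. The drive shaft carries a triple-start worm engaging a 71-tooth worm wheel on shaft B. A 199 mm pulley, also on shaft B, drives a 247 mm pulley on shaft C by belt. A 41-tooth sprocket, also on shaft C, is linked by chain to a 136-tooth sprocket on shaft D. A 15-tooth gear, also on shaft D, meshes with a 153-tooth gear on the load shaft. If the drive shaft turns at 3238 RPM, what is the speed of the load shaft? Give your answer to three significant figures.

3.26 RPM

the drive shaft → shaft B (worm, 71/3): 3238 ÷ 23.667 = 136.82 RPM
shaft B → shaft C (belt, 247/199): 136.82 ÷ 1.2412 = 110.23 RPM
shaft C → shaft D (chain, 136/41): 110.23 ÷ 3.3171 = 33.231 RPM
shaft D → the load shaft (gear mesh, 153/15): 33.231 ÷ 10.2 = 3.2579 RPM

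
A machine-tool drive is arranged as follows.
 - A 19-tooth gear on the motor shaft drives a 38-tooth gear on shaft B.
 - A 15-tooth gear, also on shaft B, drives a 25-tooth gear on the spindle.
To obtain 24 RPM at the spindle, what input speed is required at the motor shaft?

80 RPM

Overall ratio R = 2 × 1.6667 = 3.3333.
Required input speed = output speed × R = 24 × 3.3333 = 80 RPM.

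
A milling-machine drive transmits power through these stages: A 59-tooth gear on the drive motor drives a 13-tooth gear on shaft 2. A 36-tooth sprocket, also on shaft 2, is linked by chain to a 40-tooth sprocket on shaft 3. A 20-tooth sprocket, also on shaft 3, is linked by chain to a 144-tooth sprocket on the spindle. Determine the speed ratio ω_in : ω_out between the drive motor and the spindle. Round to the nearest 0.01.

1.76

Each stage contributes driven/driver: gear mesh 13/59 = 0.22034, chain 40/36 = 1.1111, chain 144/20 = 7.2.
Overall: 0.22034 × 1.1111 × 7.2 = 1.7627.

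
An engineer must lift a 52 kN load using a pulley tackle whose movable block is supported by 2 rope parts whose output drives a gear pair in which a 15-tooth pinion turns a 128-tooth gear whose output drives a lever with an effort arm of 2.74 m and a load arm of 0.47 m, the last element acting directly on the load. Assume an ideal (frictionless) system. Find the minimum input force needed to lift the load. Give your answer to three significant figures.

Block-and-tackle MA = number of supporting rope parts = 2.
Gear pair MA = 128/15 = 8.5333.
Lever MA = effort arm / load arm = 2.74/0.47 = 5.8298.
Combined ideal MA = 2 × 8.5333 × 5.8298 = 99.495.
Effort = load / MA = 52 / 99.495 = 0.52264 kN.

0.523 kN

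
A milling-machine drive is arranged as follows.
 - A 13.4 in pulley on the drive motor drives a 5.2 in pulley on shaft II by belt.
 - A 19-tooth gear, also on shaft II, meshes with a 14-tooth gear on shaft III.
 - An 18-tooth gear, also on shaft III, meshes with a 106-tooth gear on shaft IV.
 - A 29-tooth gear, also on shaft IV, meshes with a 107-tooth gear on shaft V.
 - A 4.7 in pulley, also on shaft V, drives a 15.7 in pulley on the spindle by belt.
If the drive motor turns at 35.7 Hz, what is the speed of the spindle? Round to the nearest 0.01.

Belt: ratio = 5.2/13.4 = 0.38806, so shaft II turns at 35.7 / 0.38806 = 91.996 Hz.
Gear mesh: ratio = 14/19 = 0.73684, so shaft III turns at 91.996 / 0.73684 = 124.85 Hz.
Gear mesh: ratio = 106/18 = 5.8889, so shaft IV turns at 124.85 / 5.8889 = 21.201 Hz.
Gear mesh: ratio = 107/29 = 3.6897, so shaft V turns at 21.201 / 3.6897 = 5.7461 Hz.
Belt: ratio = 15.7/4.7 = 3.3404, so the spindle turns at 5.7461 / 3.3404 = 1.7202 Hz.

1.72 Hz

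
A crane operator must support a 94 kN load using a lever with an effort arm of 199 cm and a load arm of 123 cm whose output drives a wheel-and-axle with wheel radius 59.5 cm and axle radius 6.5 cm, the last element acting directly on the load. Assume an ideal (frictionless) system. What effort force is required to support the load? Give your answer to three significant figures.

6.35 kN

Lever MA = effort arm / load arm = 199/123 = 1.6179.
Wheel-and-axle MA = R/r = 59.5/6.5 = 9.1538.
Combined ideal MA = 1.6179 × 9.1538 = 14.81.
Effort = load / MA = 94 / 14.81 = 6.3471 kN.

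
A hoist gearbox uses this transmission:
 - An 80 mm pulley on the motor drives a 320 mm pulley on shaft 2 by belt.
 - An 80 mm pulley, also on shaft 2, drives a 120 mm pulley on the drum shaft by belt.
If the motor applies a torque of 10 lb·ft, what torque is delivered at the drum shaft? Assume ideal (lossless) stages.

Belt: ratio = 320/80 = 4; torque at shaft 2 = 10 × 4 = 40 lb·ft.
Belt: ratio = 120/80 = 1.5; torque at the drum shaft = 40 × 1.5 = 60 lb·ft.

60 lb·ft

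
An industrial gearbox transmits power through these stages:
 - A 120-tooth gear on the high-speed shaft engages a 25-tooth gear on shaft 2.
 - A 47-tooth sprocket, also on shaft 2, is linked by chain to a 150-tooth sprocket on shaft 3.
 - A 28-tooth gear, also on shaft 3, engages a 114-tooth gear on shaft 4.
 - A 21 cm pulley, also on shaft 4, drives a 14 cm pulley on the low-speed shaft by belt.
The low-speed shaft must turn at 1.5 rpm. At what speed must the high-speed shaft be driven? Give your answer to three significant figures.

2.71 rpm

Overall ratio R = 0.20833 × 3.1915 × 4.0714 × 0.66667 = 1.8047.
Required input speed = output speed × R = 1.5 × 1.8047 = 2.7071 rpm.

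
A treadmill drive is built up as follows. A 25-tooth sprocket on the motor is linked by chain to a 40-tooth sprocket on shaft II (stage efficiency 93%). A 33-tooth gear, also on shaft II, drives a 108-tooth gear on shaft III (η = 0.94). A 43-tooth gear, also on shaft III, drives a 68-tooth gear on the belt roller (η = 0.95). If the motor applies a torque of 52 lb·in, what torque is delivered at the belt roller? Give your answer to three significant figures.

Chain: ratio = 40/25 = 1.6; torque at shaft II = 52 × 1.6 × 0.93 = 77.376 lb·in.
Gear mesh: ratio = 108/33 = 3.2727; torque at shaft III = 77.376 × 3.2727 × 0.94 = 238.04 lb·in.
Gear mesh: ratio = 68/43 = 1.5814; torque at the belt roller = 238.04 × 1.5814 × 0.95 = 357.61 lb·in.

358 lb·in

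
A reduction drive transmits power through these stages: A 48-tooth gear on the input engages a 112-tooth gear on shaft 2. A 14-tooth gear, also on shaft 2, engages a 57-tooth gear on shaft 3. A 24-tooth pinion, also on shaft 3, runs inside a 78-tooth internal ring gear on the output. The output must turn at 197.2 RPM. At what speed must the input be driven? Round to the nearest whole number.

6089 RPM

Overall ratio R = 2.3333 × 4.0714 × 3.25 = 30.875.
Required input speed = output speed × R = 197.2 × 30.875 = 6088.5 RPM.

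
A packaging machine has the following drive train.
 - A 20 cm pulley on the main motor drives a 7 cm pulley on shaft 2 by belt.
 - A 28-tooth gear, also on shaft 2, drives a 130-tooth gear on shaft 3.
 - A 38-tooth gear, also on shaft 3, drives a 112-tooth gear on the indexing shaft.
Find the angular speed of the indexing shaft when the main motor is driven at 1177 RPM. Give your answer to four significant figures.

Belt: ratio = 7/20 = 0.35, so shaft 2 turns at 1177 / 0.35 = 3362.9 RPM.
Gear mesh: ratio = 130/28 = 4.6429, so shaft 3 turns at 3362.9 / 4.6429 = 724.31 RPM.
Gear mesh: ratio = 112/38 = 2.9474, so the indexing shaft turns at 724.31 / 2.9474 = 245.75 RPM.

245.7 RPM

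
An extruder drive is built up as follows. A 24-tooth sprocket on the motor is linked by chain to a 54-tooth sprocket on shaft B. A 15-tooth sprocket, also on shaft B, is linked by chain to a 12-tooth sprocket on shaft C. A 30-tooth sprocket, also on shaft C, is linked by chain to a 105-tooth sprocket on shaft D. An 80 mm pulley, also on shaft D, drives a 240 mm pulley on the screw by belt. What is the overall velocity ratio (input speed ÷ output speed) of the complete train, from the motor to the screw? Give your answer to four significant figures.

18.90

Each stage contributes driven/driver: chain 54/24 = 2.25, chain 12/15 = 0.8, chain 105/30 = 3.5, belt 240/80 = 3.
Overall: 2.25 × 0.8 × 3.5 × 3 = 18.9.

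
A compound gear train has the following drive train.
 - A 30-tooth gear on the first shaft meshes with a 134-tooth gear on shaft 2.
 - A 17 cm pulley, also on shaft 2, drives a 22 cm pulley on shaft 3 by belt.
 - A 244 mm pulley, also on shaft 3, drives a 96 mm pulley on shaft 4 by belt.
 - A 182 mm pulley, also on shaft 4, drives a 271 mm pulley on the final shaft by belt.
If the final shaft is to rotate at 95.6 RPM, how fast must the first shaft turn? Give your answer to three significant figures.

324 RPM

Overall ratio R = 4.4667 × 1.2941 × 0.39344 × 1.489 = 3.3864.
Required input speed = output speed × R = 95.6 × 3.3864 = 323.74 RPM.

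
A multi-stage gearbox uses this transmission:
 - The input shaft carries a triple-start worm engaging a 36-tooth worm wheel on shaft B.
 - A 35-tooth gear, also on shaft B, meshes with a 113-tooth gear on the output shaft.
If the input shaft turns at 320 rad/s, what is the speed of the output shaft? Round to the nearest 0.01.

Worm: ratio = 36/3 = 12, so shaft B turns at 320 / 12 = 26.667 rad/s.
Gear mesh: ratio = 113/35 = 3.2286, so the output shaft turns at 26.667 / 3.2286 = 8.2596 rad/s.

8.26 rad/s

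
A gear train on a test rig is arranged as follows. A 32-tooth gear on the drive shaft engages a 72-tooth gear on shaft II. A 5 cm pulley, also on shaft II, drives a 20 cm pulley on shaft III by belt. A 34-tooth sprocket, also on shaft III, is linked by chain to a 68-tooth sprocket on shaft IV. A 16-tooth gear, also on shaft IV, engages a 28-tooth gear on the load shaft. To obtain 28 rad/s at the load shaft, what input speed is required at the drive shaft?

882 rad/s

Overall ratio R = 2.25 × 4 × 2 × 1.75 = 31.5.
Required input speed = output speed × R = 28 × 31.5 = 882 rad/s.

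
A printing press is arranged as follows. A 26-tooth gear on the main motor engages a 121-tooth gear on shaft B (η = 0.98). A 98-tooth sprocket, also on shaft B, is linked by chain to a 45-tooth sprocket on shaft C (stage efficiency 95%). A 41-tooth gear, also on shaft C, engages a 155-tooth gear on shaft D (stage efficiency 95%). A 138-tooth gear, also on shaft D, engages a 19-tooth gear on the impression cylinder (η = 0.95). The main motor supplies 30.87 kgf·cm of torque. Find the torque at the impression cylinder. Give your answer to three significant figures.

After the gear mesh (121/26): 30.87 × 4.6538 × 0.98 = 140.79 kgf·cm
After the chain (45/98): 140.79 × 0.45918 × 0.95 = 61.416 kgf·cm
After the gear mesh (155/41): 61.416 × 3.7805 × 0.95 = 220.57 kgf·cm
After the gear mesh (19/138): 220.57 × 0.13768 × 0.95 = 28.851 kgf·cm

28.9 kgf·cm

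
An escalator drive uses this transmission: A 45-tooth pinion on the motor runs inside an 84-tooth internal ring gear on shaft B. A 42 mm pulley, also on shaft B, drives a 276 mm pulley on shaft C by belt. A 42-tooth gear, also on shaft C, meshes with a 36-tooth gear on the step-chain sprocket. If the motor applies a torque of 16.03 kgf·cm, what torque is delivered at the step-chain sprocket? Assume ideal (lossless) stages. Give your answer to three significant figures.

Internal gear: ratio = 84/45 = 1.8667; torque at shaft B = 16.03 × 1.8667 = 29.923 kgf·cm.
Belt: ratio = 276/42 = 6.5714; torque at shaft C = 29.923 × 6.5714 = 196.63 kgf·cm.
Gear mesh: ratio = 36/42 = 0.85714; torque at the step-chain sprocket = 196.63 × 0.85714 = 168.54 kgf·cm.

169 kgf·cm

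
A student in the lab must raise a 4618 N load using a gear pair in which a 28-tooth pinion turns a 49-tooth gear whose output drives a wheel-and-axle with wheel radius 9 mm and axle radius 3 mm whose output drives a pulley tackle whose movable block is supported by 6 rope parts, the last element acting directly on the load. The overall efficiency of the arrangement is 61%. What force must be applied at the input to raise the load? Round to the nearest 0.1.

240.3 N

Gear pair MA = 49/28 = 1.75.
Wheel-and-axle MA = R/r = 9/3 = 3.
Block-and-tackle MA = number of supporting rope parts = 6.
Combined ideal MA = 1.75 × 3 × 6 = 31.5.
Actual MA = 31.5 × 0.61 = 19.215.
Effort = load / actual MA = 4618 / 19.215 = 240.33 N.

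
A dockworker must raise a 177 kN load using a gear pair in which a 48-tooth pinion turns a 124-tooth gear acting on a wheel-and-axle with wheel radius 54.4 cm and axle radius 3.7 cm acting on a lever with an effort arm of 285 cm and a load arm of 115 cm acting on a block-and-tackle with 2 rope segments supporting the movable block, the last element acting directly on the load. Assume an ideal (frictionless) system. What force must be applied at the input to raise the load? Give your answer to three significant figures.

0.940 kN

Gear pair MA = 124/48 = 2.5833.
Wheel-and-axle MA = R/r = 54.4/3.7 = 14.703.
Lever MA = effort arm / load arm = 285/115 = 2.4783.
Block-and-tackle MA = number of supporting rope parts = 2.
Combined ideal MA = 2.5833 × 14.703 × 2.4783 × 2 = 188.26.
Effort = load / MA = 177 / 188.26 = 0.9402 kN.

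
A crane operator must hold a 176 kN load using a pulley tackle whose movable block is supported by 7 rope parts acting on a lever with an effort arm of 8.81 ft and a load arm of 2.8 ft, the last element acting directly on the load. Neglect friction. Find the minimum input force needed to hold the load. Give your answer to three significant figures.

7.99 kN

Block-and-tackle MA = number of supporting rope parts = 7.
Lever MA = effort arm / load arm = 8.81/2.8 = 3.1464.
Combined ideal MA = 7 × 3.1464 = 22.025.
Effort = load / MA = 176 / 22.025 = 7.9909 kN.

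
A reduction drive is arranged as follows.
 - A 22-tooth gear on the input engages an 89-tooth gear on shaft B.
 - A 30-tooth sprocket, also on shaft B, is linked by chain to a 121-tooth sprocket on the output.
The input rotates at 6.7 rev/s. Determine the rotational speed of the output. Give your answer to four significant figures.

0.4106 rev/s

gear mesh 89/22 = 4.0455 → 6.7/4.0455 = 1.6562 rev/s
chain 121/30 = 4.0333 → 1.6562/4.0333 = 0.41062 rev/s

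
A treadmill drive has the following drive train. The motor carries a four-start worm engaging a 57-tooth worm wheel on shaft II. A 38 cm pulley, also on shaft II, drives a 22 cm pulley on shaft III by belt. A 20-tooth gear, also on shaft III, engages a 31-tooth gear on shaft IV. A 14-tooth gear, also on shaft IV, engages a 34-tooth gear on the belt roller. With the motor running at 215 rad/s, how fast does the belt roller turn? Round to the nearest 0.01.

worm 57/4 = 14.25 → 215/14.25 = 15.088 rad/s
belt 22/38 = 0.57895 → 15.088/0.57895 = 26.061 rad/s
gear mesh 31/20 = 1.55 → 26.061/1.55 = 16.813 rad/s
gear mesh 34/14 = 2.4286 → 16.813/2.4286 = 6.9231 rad/s

6.92 rad/s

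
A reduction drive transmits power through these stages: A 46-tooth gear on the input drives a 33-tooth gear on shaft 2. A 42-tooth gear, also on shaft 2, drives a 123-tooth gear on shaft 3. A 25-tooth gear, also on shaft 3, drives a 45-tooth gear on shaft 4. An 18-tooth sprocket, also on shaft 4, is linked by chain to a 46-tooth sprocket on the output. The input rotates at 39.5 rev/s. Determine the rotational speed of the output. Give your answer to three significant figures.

the input → shaft 2 (gear mesh, 33/46): 39.5 ÷ 0.71739 = 55.061 rev/s
shaft 2 → shaft 3 (gear mesh, 123/42): 55.061 ÷ 2.9286 = 18.801 rev/s
shaft 3 → shaft 4 (gear mesh, 45/25): 18.801 ÷ 1.8 = 10.445 rev/s
shaft 4 → the output (chain, 46/18): 10.445 ÷ 2.5556 = 4.0872 rev/s

4.09 rev/s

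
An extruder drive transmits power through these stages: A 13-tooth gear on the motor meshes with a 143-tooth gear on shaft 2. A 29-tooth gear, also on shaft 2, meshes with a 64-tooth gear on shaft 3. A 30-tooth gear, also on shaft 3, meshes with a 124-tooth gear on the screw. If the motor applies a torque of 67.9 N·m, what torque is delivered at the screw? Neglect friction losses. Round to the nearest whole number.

After the gear mesh (143/13): 67.9 × 11 = 746.9 N·m
After the gear mesh (64/29): 746.9 × 2.2069 = 1648.3 N·m
After the gear mesh (124/30): 1648.3 × 4.1333 = 6813.1 N·m

6813 N·m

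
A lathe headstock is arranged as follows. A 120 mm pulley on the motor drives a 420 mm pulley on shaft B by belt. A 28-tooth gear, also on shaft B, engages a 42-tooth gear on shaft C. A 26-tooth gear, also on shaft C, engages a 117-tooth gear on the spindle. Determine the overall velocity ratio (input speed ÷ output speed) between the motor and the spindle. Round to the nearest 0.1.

23.6

Each stage contributes driven/driver: belt 420/120 = 3.5, gear mesh 42/28 = 1.5, gear mesh 117/26 = 4.5.
Overall: 3.5 × 1.5 × 4.5 = 23.625.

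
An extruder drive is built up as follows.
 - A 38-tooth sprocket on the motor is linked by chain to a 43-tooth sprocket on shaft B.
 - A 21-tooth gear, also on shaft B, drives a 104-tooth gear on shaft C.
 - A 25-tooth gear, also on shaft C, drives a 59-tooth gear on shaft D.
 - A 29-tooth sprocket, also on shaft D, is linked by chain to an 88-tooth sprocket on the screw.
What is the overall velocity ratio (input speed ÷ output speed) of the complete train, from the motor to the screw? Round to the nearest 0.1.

40.1

Each stage contributes driven/driver: chain 43/38 = 1.1316, gear mesh 104/21 = 4.9524, gear mesh 59/25 = 2.36, chain 88/29 = 3.0345.
Overall: 1.1316 × 4.9524 × 2.36 × 3.0345 = 40.132.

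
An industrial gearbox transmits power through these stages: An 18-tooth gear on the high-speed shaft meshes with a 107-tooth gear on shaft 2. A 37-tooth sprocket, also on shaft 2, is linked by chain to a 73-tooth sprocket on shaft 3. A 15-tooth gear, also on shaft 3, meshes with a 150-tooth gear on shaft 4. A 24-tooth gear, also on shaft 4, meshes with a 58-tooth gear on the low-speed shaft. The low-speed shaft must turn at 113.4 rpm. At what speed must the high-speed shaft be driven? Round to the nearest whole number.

32141 rpm

Overall ratio R = 5.9444 × 1.973 × 10 × 2.4167 = 283.43.
Required input speed = output speed × R = 113.4 × 283.43 = 32141 rpm.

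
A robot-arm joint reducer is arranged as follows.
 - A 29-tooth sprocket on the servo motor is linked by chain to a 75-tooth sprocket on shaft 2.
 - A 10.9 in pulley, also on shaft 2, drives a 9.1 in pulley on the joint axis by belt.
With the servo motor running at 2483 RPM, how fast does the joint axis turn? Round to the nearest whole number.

1150 RPM

chain 75/29 = 2.5862 → 2483/2.5862 = 960.09 RPM
belt 9.1/10.9 = 0.83486 → 960.09/0.83486 = 1150 RPM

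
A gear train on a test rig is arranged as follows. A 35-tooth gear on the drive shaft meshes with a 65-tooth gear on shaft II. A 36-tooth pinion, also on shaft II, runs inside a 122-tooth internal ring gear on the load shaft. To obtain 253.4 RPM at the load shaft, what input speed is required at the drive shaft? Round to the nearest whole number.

1595 RPM

Overall ratio R = 1.8571 × 3.3889 = 6.2937.
Required input speed = output speed × R = 253.4 × 6.2937 = 1594.8 RPM.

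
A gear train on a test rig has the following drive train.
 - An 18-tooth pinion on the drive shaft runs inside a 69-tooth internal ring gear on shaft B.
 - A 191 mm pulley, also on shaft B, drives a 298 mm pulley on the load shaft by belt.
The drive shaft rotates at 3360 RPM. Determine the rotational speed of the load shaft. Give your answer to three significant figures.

562 RPM

the drive shaft → shaft B (internal gear, 69/18): 3360 ÷ 3.8333 = 876.52 RPM
shaft B → the load shaft (belt, 298/191): 876.52 ÷ 1.5602 = 561.8 RPM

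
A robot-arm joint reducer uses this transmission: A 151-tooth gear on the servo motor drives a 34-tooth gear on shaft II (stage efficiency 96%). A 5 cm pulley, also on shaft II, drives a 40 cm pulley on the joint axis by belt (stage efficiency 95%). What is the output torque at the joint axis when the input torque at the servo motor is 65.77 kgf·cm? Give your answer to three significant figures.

108 kgf·cm

Gear mesh: ratio = 34/151 = 0.22517; torque at shaft II = 65.77 × 0.22517 × 0.96 = 14.217 kgf·cm.
Belt: ratio = 40/5 = 8; torque at the joint axis = 14.217 × 8 × 0.95 = 108.05 kgf·cm.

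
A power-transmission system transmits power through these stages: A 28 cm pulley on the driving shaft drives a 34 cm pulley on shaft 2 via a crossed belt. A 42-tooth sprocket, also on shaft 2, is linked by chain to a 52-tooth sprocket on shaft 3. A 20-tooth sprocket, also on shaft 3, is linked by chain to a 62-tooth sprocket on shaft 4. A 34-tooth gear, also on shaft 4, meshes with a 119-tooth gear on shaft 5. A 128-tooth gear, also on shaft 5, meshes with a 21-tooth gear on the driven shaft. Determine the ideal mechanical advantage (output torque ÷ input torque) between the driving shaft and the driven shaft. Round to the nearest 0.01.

2.68

Each stage contributes driven/driver: belt 34/28 = 1.2143, chain 52/42 = 1.2381, chain 62/20 = 3.1, gear mesh 119/34 = 3.5, gear mesh 21/128 = 0.16406.
Overall: 1.2143 × 1.2381 × 3.1 × 3.5 × 0.16406 = 2.6762.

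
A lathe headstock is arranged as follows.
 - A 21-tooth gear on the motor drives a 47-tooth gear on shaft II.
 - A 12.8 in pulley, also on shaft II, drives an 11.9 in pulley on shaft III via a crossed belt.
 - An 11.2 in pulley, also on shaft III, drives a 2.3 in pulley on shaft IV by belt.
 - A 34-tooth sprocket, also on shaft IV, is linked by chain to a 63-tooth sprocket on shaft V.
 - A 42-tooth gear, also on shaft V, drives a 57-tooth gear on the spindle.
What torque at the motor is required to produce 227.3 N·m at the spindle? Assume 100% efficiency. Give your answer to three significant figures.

Overall ratio R = 2.2381 × 0.92969 × 0.20536 × 1.8529 × 1.3571 = 1.0745.
Input torque = output torque / R = 227.3 / 1.0745 = 211.54 N·m.

212 N·m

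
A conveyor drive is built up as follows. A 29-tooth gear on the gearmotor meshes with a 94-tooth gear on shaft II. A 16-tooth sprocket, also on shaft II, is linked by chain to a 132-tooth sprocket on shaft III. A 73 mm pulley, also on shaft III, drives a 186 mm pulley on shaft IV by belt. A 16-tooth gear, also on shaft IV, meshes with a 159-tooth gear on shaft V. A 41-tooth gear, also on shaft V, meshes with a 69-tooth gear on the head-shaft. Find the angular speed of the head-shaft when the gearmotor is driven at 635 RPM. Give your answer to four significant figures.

Gear mesh: ratio = 94/29 = 3.2414, so shaft II turns at 635 / 3.2414 = 195.9 RPM.
Chain: ratio = 132/16 = 8.25, so shaft III turns at 195.9 / 8.25 = 23.746 RPM.
Belt: ratio = 186/73 = 2.5479, so shaft IV turns at 23.746 / 2.5479 = 9.3197 RPM.
Gear mesh: ratio = 159/16 = 9.9375, so shaft V turns at 9.3197 / 9.9375 = 0.93783 RPM.
Gear mesh: ratio = 69/41 = 1.6829, so the head-shaft turns at 0.93783 / 1.6829 = 0.55726 RPM.

0.5573 RPM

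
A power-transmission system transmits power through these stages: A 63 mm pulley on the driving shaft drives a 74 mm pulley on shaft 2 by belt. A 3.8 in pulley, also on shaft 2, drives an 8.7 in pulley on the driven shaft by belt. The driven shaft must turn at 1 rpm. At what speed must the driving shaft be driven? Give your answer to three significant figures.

2.69 rpm

Overall ratio R = 1.1746 × 2.2895 = 2.6892.
Required input speed = output speed × R = 1 × 2.6892 = 2.6892 rpm.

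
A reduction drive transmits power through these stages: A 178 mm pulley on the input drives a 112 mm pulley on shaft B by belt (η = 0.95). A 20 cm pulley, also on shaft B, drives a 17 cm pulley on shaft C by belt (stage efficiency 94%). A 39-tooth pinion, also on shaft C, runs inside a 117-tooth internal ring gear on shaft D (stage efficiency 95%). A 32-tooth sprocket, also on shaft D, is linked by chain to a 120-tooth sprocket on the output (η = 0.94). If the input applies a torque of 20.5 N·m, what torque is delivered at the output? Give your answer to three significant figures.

98.4 N·m

After the belt (112/178): 20.5 × 0.62921 × 0.95 = 12.254 N·m
After the belt (17/20): 12.254 × 0.85 × 0.94 = 9.7909 N·m
After the internal gear (117/39): 9.7909 × 3 × 0.95 = 27.904 N·m
After the chain (120/32): 27.904 × 3.75 × 0.94 = 98.362 N·m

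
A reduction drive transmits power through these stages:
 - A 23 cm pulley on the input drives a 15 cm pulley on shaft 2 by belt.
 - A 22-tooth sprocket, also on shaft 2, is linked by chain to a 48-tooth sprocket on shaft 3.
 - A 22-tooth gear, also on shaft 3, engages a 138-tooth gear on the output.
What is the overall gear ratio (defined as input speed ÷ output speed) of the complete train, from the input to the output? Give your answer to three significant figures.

8.93

Each stage contributes driven/driver: belt 15/23 = 0.65217, chain 48/22 = 2.1818, gear mesh 138/22 = 6.2727.
Overall: 0.65217 × 2.1818 × 6.2727 = 8.9256.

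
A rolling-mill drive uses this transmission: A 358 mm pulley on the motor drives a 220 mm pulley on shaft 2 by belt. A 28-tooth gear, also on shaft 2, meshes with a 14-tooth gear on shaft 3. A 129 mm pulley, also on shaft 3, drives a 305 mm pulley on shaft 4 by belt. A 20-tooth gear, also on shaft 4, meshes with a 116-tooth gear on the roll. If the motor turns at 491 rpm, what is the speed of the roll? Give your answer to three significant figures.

117 rpm

Belt: ratio = 220/358 = 0.61453, so shaft 2 turns at 491 / 0.61453 = 798.99 rpm.
Gear mesh: ratio = 14/28 = 0.5, so shaft 3 turns at 798.99 / 0.5 = 1598 rpm.
Belt: ratio = 305/129 = 2.3643, so shaft 4 turns at 1598 / 2.3643 = 675.87 rpm.
Gear mesh: ratio = 116/20 = 5.8, so the roll turns at 675.87 / 5.8 = 116.53 rpm.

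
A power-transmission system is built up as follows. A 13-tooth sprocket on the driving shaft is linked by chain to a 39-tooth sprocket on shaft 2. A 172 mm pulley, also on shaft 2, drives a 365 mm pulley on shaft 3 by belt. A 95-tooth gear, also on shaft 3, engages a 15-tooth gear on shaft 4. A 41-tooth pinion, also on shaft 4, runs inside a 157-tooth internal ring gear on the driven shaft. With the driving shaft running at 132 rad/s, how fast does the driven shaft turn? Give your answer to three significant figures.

the driving shaft → shaft 2 (chain, 39/13): 132 ÷ 3 = 44 rad/s
shaft 2 → shaft 3 (belt, 365/172): 44 ÷ 2.1221 = 20.734 rad/s
shaft 3 → shaft 4 (gear mesh, 15/95): 20.734 ÷ 0.15789 = 131.32 rad/s
shaft 4 → the driven shaft (internal gear, 157/41): 131.32 ÷ 3.8293 = 34.293 rad/s

34.3 rad/s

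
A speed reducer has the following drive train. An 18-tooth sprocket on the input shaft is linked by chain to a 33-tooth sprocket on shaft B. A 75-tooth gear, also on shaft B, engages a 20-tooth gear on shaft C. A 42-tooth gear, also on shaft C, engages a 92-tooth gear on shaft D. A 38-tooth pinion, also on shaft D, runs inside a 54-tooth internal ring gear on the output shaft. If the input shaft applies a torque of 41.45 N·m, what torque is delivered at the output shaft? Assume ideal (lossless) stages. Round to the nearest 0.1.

After the chain (33/18): 41.45 × 1.8333 = 75.992 N·m
After the gear mesh (20/75): 75.992 × 0.26667 = 20.264 N·m
After the gear mesh (92/42): 20.264 × 2.1905 = 44.389 N·m
After the internal gear (54/38): 44.389 × 1.4211 = 63.079 N·m

63.1 N·m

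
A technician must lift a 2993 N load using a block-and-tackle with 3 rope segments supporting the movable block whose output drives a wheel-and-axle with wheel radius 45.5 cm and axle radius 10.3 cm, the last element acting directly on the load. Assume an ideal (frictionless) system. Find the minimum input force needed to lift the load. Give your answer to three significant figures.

226 N

Block-and-tackle MA = number of supporting rope parts = 3.
Wheel-and-axle MA = R/r = 45.5/10.3 = 4.4175.
Combined ideal MA = 3 × 4.4175 = 13.252.
Effort = load / MA = 2993 / 13.252 = 225.85 N.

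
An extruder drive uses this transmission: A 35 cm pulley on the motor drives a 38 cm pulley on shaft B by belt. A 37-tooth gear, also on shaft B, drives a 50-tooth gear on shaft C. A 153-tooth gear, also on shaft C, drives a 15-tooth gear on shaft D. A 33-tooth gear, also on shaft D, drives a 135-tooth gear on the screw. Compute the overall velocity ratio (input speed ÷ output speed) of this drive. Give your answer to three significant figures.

0.588

Each stage contributes driven/driver: belt 38/35 = 1.0857, gear mesh 50/37 = 1.3514, gear mesh 15/153 = 0.098039, gear mesh 135/33 = 4.0909.
Overall: 1.0857 × 1.3514 × 0.098039 × 4.0909 = 0.58844.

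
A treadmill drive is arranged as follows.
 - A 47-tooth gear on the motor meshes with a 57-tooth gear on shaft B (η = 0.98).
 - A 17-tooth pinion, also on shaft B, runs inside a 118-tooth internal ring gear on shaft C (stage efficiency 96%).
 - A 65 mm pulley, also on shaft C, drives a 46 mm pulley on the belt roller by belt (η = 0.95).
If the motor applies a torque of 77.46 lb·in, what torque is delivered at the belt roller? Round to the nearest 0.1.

Gear mesh: ratio = 57/47 = 1.2128; torque at shaft B = 77.46 × 1.2128 × 0.98 = 92.062 lb·in.
Internal gear: ratio = 118/17 = 6.9412; torque at shaft C = 92.062 × 6.9412 × 0.96 = 613.46 lb·in.
Belt: ratio = 46/65 = 0.70769; torque at the belt roller = 613.46 × 0.70769 × 0.95 = 412.43 lb·in.

412.4 lb·in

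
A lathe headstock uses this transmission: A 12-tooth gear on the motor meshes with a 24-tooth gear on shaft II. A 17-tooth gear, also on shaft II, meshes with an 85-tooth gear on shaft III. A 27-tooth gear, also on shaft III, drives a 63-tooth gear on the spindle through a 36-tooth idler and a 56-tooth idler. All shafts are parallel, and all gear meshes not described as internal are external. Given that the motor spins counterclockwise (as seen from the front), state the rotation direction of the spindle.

clockwise

the motor → shaft II: external mesh, 1 reversal → CW.
shaft II → shaft III: external mesh, 1 reversal → CCW.
shaft III → the spindle: driver → idler → idler → driven is 3 external meshes, 3 reversals → CW.
5 reversals in total — an odd number — so the spindle turns opposite to the motor.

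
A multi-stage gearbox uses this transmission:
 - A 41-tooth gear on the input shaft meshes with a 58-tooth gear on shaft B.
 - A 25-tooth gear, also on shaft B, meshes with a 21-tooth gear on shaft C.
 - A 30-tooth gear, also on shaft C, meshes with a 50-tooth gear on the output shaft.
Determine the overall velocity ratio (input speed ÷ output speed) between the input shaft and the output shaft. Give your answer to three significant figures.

1.98

Each stage contributes driven/driver: gear mesh 58/41 = 1.4146, gear mesh 21/25 = 0.84, gear mesh 50/30 = 1.6667.
Overall: 1.4146 × 0.84 × 1.6667 = 1.9805.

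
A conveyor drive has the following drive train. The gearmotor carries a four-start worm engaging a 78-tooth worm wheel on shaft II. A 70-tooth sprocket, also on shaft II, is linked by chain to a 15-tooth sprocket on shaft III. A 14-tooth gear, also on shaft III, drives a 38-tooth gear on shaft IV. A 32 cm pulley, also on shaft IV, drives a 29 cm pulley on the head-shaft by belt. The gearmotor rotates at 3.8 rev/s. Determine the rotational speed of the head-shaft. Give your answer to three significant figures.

the gearmotor → shaft II (worm, 78/4): 3.8 ÷ 19.5 = 0.19487 rev/s
shaft II → shaft III (chain, 15/70): 0.19487 ÷ 0.21429 = 0.9094 rev/s
shaft III → shaft IV (gear mesh, 38/14): 0.9094 ÷ 2.7143 = 0.33504 rev/s
shaft IV → the head-shaft (belt, 29/32): 0.33504 ÷ 0.90625 = 0.3697 rev/s

0.370 rev/s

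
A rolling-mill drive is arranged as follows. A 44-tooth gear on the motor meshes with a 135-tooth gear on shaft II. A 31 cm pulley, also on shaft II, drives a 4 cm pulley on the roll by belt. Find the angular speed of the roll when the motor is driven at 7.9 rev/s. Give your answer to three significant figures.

20.0 rev/s

Gear mesh: ratio = 135/44 = 3.0682, so shaft II turns at 7.9 / 3.0682 = 2.5748 rev/s.
Belt: ratio = 4/31 = 0.12903, so the roll turns at 2.5748 / 0.12903 = 19.955 rev/s.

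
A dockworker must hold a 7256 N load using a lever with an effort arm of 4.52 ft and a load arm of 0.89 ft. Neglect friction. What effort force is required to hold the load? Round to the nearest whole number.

Lever MA = effort arm / load arm = 4.52/0.89 = 5.0787.
Effort = load / MA = 7256 / 5.0787 = 1428.7 N.

1429 N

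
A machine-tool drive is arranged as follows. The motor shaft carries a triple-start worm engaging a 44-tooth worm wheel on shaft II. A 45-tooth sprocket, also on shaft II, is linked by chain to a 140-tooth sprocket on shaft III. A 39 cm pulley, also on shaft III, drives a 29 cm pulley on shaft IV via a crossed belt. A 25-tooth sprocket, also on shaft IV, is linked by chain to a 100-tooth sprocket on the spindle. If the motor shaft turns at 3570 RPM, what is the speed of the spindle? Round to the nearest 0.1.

Worm: ratio = 44/3 = 14.667, so shaft II turns at 3570 / 14.667 = 243.41 RPM.
Chain: ratio = 140/45 = 3.1111, so shaft III turns at 243.41 / 3.1111 = 78.239 RPM.
Belt: ratio = 29/39 = 0.74359, so shaft IV turns at 78.239 / 0.74359 = 105.22 RPM.
Chain: ratio = 100/25 = 4, so the spindle turns at 105.22 / 4 = 26.304 RPM.

26.3 RPM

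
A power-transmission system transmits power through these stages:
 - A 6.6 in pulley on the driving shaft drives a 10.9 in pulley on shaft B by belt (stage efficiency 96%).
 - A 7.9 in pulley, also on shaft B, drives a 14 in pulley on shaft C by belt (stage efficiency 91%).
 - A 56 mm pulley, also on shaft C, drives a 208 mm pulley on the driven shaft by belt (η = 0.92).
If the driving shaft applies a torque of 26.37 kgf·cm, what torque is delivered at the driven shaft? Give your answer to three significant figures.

230 kgf·cm

After the belt (10.9/6.6): 26.37 × 1.6515 × 0.96 = 41.808 kgf·cm
After the belt (14/7.9): 41.808 × 1.7722 × 0.91 = 67.423 kgf·cm
After the belt (208/56): 67.423 × 3.7143 × 0.92 = 230.39 kgf·cm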